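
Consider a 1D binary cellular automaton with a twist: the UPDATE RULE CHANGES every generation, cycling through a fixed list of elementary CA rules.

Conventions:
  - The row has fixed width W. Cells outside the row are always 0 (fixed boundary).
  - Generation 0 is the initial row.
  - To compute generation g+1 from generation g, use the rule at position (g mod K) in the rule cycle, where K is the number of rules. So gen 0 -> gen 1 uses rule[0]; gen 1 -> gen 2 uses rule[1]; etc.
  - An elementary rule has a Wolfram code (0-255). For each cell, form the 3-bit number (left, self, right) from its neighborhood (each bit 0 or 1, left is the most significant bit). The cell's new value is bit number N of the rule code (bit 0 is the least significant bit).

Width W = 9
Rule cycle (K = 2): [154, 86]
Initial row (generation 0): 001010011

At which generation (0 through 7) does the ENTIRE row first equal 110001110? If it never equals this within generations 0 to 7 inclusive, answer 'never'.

Gen 0: 001010011
Gen 1 (rule 154): 010001110
Gen 2 (rule 86): 111010011
Gen 3 (rule 154): 110001110
Gen 4 (rule 86): 011010011
Gen 5 (rule 154): 110001110
Gen 6 (rule 86): 011010011
Gen 7 (rule 154): 110001110

Answer: 3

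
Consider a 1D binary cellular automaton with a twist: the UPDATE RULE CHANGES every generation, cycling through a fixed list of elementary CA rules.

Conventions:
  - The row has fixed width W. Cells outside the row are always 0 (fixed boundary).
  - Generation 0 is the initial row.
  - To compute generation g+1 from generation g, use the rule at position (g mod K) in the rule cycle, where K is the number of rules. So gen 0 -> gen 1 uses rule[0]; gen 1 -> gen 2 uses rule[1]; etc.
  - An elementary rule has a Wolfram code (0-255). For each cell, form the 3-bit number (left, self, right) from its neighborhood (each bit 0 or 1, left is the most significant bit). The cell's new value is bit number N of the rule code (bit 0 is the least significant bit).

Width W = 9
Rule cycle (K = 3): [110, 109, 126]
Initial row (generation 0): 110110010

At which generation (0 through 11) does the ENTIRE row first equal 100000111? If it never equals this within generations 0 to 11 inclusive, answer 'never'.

Gen 0: 110110010
Gen 1 (rule 110): 111110110
Gen 2 (rule 109): 100011110
Gen 3 (rule 126): 110110011
Gen 4 (rule 110): 111110111
Gen 5 (rule 109): 100011101
Gen 6 (rule 126): 110110111
Gen 7 (rule 110): 111111101
Gen 8 (rule 109): 100000111
Gen 9 (rule 126): 110001101
Gen 10 (rule 110): 110011111
Gen 11 (rule 109): 110010001

Answer: 8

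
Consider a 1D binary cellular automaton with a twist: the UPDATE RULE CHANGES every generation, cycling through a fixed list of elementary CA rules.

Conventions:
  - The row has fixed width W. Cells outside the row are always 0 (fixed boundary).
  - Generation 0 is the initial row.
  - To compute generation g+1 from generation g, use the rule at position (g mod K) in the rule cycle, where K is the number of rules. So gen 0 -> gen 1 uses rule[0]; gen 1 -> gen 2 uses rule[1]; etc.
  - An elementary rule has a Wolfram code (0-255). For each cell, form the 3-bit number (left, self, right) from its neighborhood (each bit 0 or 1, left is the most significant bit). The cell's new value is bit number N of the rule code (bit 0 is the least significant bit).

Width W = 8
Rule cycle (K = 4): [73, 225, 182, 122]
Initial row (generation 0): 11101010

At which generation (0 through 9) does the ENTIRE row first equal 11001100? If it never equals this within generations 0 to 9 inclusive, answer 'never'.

Gen 0: 11101010
Gen 1 (rule 73): 10100000
Gen 2 (rule 225): 01001111
Gen 3 (rule 182): 11110110
Gen 4 (rule 122): 10011111
Gen 5 (rule 73): 00010001
Gen 6 (rule 225): 11000100
Gen 7 (rule 182): 00101110
Gen 8 (rule 122): 01011011
Gen 9 (rule 73): 00011011

Answer: never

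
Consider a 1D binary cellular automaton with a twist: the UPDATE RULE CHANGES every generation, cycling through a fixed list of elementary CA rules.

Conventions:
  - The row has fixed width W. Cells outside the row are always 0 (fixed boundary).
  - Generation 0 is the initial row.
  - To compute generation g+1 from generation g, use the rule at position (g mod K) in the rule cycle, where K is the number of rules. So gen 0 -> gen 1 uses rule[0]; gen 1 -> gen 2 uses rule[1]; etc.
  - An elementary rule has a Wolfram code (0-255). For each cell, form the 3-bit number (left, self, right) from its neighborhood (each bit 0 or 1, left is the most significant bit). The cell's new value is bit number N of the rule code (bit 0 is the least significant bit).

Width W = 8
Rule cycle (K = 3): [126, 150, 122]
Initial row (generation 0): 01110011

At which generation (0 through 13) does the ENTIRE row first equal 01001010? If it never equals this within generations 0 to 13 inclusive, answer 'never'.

Answer: never

Derivation:
Gen 0: 01110011
Gen 1 (rule 126): 11011111
Gen 2 (rule 150): 00001110
Gen 3 (rule 122): 00011011
Gen 4 (rule 126): 00111111
Gen 5 (rule 150): 01011110
Gen 6 (rule 122): 10110011
Gen 7 (rule 126): 11111111
Gen 8 (rule 150): 01111110
Gen 9 (rule 122): 11000011
Gen 10 (rule 126): 11100111
Gen 11 (rule 150): 01011010
Gen 12 (rule 122): 10111101
Gen 13 (rule 126): 11100111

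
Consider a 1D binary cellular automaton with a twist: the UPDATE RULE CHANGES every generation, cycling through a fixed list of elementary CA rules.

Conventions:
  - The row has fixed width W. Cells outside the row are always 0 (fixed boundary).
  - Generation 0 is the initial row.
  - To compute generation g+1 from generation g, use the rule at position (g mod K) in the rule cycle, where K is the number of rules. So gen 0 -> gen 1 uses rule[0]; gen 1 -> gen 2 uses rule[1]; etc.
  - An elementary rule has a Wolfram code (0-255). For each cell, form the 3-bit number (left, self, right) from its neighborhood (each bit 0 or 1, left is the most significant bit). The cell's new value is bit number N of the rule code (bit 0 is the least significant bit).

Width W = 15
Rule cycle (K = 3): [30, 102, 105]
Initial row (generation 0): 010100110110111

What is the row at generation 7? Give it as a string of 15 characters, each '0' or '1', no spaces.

Answer: 011111101100010

Derivation:
Gen 0: 010100110110111
Gen 1 (rule 30): 110111100100100
Gen 2 (rule 102): 011000101101100
Gen 3 (rule 105): 011010011111101
Gen 4 (rule 30): 110011110000001
Gen 5 (rule 102): 010100010000011
Gen 6 (rule 105): 001001000111011
Gen 7 (rule 30): 011111101100010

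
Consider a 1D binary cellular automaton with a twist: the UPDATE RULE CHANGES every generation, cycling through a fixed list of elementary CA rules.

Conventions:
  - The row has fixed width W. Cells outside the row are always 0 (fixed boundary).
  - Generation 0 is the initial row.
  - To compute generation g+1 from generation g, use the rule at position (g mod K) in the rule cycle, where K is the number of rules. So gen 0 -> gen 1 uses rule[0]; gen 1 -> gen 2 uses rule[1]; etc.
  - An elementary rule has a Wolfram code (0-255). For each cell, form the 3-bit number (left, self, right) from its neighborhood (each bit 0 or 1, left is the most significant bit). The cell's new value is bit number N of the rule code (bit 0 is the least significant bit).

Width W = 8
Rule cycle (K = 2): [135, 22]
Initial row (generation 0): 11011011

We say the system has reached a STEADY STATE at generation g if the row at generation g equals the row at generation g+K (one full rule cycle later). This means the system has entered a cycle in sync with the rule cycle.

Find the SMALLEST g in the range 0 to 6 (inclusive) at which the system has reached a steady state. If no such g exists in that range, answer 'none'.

Answer: 2

Derivation:
Gen 0: 11011011
Gen 1 (rule 135): 00000000
Gen 2 (rule 22): 00000000
Gen 3 (rule 135): 11111111
Gen 4 (rule 22): 00000000
Gen 5 (rule 135): 11111111
Gen 6 (rule 22): 00000000
Gen 7 (rule 135): 11111111
Gen 8 (rule 22): 00000000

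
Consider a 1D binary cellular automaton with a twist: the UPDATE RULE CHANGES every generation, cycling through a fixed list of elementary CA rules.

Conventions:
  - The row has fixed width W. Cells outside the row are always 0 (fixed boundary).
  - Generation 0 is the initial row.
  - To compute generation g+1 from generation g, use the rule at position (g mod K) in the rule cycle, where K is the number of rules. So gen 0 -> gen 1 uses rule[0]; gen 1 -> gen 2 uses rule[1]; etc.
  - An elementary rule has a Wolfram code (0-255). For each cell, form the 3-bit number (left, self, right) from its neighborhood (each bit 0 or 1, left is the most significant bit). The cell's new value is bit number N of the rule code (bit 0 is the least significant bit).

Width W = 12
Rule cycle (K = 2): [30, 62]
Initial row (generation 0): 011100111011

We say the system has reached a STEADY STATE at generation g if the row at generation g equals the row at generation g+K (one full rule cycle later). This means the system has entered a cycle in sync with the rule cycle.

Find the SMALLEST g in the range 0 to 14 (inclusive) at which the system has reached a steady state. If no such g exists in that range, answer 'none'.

Gen 0: 011100111011
Gen 1 (rule 30): 110011100010
Gen 2 (rule 62): 101110010111
Gen 3 (rule 30): 101001110100
Gen 4 (rule 62): 111111001110
Gen 5 (rule 30): 100000111001
Gen 6 (rule 62): 110001100111
Gen 7 (rule 30): 101011011100
Gen 8 (rule 62): 111110110010
Gen 9 (rule 30): 100000101111
Gen 10 (rule 62): 110001111000
Gen 11 (rule 30): 101011000100
Gen 12 (rule 62): 111110101110
Gen 13 (rule 30): 100000101001
Gen 14 (rule 62): 110001111111
Gen 15 (rule 30): 101011000000
Gen 16 (rule 62): 111110100000

Answer: none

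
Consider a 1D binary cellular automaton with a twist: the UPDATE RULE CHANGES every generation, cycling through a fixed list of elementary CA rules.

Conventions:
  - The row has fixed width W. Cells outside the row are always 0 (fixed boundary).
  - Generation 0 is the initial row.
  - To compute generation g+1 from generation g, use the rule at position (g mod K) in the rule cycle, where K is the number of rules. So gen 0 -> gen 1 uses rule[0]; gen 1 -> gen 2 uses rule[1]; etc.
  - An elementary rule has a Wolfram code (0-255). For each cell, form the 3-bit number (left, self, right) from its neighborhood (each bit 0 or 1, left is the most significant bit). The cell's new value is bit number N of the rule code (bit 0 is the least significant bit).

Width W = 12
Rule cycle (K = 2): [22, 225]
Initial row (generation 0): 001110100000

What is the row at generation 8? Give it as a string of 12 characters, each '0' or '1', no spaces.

Answer: 011011001111

Derivation:
Gen 0: 001110100000
Gen 1 (rule 22): 010000110000
Gen 2 (rule 225): 000110010111
Gen 3 (rule 22): 001001110000
Gen 4 (rule 225): 100000110111
Gen 5 (rule 22): 110001000000
Gen 6 (rule 225): 010100011111
Gen 7 (rule 22): 110110100000
Gen 8 (rule 225): 011011001111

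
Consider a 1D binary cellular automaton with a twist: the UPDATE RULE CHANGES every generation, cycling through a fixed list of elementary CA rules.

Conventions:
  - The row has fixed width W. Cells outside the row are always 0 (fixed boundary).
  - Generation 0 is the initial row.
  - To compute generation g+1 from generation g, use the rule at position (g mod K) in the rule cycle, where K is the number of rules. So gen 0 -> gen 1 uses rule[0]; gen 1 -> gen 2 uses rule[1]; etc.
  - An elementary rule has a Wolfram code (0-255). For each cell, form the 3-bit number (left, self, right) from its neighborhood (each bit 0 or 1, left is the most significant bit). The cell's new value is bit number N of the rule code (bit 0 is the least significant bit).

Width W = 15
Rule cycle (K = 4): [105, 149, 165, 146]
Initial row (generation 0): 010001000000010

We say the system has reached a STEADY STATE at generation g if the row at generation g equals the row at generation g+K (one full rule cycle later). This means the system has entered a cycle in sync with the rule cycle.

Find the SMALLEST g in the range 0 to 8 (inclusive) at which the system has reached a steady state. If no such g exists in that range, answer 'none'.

Gen 0: 010001000000010
Gen 1 (rule 105): 000100011111000
Gen 2 (rule 149): 110111001110111
Gen 3 (rule 165): 001010000101010
Gen 4 (rule 146): 010001001000001
Gen 5 (rule 105): 000100000011100
Gen 6 (rule 149): 110111111001011
Gen 7 (rule 165): 001011110001100
Gen 8 (rule 146): 010001101010010
Gen 9 (rule 105): 000101110100000
Gen 10 (rule 149): 110100100111111
Gen 11 (rule 165): 001100100011110
Gen 12 (rule 146): 010011010101101

Answer: none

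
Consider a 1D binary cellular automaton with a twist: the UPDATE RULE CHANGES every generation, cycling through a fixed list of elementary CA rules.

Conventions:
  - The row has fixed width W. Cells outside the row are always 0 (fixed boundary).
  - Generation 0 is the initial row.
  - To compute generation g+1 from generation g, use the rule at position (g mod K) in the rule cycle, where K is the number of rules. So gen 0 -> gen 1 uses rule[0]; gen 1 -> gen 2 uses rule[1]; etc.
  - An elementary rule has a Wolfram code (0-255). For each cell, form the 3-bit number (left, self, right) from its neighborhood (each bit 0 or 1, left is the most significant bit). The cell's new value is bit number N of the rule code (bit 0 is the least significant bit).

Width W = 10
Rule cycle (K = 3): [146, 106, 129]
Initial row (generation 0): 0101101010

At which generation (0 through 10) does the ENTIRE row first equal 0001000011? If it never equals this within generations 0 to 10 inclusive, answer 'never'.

Gen 0: 0101101010
Gen 1 (rule 146): 1000000001
Gen 2 (rule 106): 0000000010
Gen 3 (rule 129): 1111111000
Gen 4 (rule 146): 0111110100
Gen 5 (rule 106): 1100011000
Gen 6 (rule 129): 0001000011
Gen 7 (rule 146): 0010100100
Gen 8 (rule 106): 0101001000
Gen 9 (rule 129): 0000000011
Gen 10 (rule 146): 0000000100

Answer: 6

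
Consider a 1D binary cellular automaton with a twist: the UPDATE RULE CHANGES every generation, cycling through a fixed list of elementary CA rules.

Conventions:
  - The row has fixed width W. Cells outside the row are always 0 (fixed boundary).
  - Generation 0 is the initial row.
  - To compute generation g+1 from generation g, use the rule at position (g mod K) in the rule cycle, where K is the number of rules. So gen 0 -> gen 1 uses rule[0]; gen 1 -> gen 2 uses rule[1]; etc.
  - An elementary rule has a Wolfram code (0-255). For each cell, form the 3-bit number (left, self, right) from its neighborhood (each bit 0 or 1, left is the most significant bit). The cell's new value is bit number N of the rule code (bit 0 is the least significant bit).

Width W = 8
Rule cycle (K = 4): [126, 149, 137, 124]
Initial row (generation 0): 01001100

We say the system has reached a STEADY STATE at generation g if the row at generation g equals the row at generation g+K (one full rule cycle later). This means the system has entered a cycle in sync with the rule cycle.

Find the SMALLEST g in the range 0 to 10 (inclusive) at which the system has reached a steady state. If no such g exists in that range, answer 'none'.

Answer: 0

Derivation:
Gen 0: 01001100
Gen 1 (rule 126): 11111110
Gen 2 (rule 149): 01111101
Gen 3 (rule 137): 01111000
Gen 4 (rule 124): 01001100
Gen 5 (rule 126): 11111110
Gen 6 (rule 149): 01111101
Gen 7 (rule 137): 01111000
Gen 8 (rule 124): 01001100
Gen 9 (rule 126): 11111110
Gen 10 (rule 149): 01111101
Gen 11 (rule 137): 01111000
Gen 12 (rule 124): 01001100
Gen 13 (rule 126): 11111110
Gen 14 (rule 149): 01111101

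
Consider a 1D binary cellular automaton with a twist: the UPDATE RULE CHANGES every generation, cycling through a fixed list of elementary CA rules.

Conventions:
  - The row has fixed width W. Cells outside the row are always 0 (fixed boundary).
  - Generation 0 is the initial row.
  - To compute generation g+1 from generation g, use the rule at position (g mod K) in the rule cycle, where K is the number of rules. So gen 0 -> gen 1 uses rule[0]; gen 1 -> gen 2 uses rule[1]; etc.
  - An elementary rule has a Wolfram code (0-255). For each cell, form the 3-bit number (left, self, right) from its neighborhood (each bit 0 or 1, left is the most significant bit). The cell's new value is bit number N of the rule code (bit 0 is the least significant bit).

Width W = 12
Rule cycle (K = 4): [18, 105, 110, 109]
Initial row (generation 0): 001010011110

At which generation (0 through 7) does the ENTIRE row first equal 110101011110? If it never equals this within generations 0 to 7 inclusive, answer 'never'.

Gen 0: 001010011110
Gen 1 (rule 18): 010001100001
Gen 2 (rule 105): 000101101100
Gen 3 (rule 110): 001111111100
Gen 4 (rule 109): 101000000101
Gen 5 (rule 18): 000100001000
Gen 6 (rule 105): 110001100011
Gen 7 (rule 110): 110011100111

Answer: never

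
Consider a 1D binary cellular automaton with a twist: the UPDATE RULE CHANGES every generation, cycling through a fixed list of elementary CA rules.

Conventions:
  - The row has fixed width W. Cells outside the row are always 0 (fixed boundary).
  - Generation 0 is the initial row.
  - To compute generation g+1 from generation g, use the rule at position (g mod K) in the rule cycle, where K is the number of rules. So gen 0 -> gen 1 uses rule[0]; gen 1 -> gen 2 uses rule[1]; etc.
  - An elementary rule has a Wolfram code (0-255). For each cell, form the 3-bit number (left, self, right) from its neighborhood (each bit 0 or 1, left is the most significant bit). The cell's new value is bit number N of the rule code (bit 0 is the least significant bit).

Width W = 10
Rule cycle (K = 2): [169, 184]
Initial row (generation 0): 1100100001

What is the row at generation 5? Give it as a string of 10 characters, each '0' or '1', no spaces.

Answer: 1100100000

Derivation:
Gen 0: 1100100001
Gen 1 (rule 169): 1000001100
Gen 2 (rule 184): 0100001010
Gen 3 (rule 169): 0001100100
Gen 4 (rule 184): 0001010010
Gen 5 (rule 169): 1100100000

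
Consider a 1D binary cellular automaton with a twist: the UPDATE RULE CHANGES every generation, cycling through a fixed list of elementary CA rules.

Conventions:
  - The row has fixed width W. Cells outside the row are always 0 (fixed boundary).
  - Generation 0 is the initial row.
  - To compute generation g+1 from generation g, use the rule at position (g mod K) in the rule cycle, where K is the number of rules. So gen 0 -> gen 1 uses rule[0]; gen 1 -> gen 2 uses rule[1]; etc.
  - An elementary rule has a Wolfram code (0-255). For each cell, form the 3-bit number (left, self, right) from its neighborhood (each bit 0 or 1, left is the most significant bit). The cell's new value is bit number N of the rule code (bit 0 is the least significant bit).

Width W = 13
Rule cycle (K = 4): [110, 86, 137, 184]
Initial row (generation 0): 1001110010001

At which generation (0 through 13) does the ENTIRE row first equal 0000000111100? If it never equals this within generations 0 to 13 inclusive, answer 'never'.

Answer: 5

Derivation:
Gen 0: 1001110010001
Gen 1 (rule 110): 1011010110011
Gen 2 (rule 86): 1001010011101
Gen 3 (rule 137): 0000000011000
Gen 4 (rule 184): 0000000010100
Gen 5 (rule 110): 0000000111100
Gen 6 (rule 86): 0000001000110
Gen 7 (rule 137): 1111100010100
Gen 8 (rule 184): 1111010001010
Gen 9 (rule 110): 1001110011110
Gen 10 (rule 86): 1110011100011
Gen 11 (rule 137): 1100011001010
Gen 12 (rule 184): 1010010100101
Gen 13 (rule 110): 1110111101111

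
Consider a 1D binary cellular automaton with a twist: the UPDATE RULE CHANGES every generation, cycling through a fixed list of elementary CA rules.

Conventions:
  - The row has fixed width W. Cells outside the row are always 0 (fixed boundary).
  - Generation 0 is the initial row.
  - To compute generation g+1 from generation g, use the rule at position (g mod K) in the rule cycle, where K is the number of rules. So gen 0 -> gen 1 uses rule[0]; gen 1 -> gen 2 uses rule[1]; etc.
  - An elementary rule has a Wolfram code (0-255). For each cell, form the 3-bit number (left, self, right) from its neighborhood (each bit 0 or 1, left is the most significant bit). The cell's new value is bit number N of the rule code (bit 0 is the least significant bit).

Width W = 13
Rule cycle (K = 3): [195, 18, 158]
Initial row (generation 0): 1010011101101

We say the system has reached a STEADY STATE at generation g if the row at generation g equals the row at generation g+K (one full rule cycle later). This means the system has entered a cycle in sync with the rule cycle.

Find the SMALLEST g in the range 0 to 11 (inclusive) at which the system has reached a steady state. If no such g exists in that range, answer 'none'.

Gen 0: 1010011101101
Gen 1 (rule 195): 0000101100100
Gen 2 (rule 18): 0001000011010
Gen 3 (rule 158): 0011100110011
Gen 4 (rule 195): 1101101010101
Gen 5 (rule 18): 0000000000000
Gen 6 (rule 158): 0000000000000
Gen 7 (rule 195): 1111111111111
Gen 8 (rule 18): 0000000000000
Gen 9 (rule 158): 0000000000000
Gen 10 (rule 195): 1111111111111
Gen 11 (rule 18): 0000000000000
Gen 12 (rule 158): 0000000000000
Gen 13 (rule 195): 1111111111111
Gen 14 (rule 18): 0000000000000

Answer: 5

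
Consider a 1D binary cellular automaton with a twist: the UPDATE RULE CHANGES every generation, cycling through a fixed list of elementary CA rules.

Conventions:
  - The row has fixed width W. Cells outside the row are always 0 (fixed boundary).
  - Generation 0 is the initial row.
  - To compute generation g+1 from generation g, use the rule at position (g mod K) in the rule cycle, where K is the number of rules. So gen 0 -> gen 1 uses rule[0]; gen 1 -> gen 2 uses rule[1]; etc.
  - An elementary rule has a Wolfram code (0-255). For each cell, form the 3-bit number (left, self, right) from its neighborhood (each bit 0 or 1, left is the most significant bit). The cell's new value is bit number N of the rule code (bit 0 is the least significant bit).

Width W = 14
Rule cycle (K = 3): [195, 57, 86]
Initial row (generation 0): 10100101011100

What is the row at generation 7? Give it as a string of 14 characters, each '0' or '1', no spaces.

Gen 0: 10100101011100
Gen 1 (rule 195): 00001000001101
Gen 2 (rule 57): 11100111101010
Gen 3 (rule 86): 00111000101011
Gen 4 (rule 195): 11011011000001
Gen 5 (rule 57): 10110110111100
Gen 6 (rule 86): 10010010000110
Gen 7 (rule 195): 00100100111010

Answer: 00100100111010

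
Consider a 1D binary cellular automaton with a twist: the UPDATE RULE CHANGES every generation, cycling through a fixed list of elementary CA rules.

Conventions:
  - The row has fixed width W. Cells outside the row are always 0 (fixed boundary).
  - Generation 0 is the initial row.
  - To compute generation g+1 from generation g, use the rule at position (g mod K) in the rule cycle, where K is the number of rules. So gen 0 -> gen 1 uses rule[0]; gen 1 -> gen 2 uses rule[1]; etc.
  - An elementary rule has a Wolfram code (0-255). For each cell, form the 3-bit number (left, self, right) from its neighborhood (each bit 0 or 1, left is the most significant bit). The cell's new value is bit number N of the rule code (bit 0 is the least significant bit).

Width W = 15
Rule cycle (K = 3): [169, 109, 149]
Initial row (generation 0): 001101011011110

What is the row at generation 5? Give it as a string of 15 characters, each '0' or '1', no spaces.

Gen 0: 001101011011110
Gen 1 (rule 169): 101010110111100
Gen 2 (rule 109): 111111111100101
Gen 3 (rule 149): 011111111010101
Gen 4 (rule 169): 011111110101010
Gen 5 (rule 109): 010000011111110

Answer: 010000011111110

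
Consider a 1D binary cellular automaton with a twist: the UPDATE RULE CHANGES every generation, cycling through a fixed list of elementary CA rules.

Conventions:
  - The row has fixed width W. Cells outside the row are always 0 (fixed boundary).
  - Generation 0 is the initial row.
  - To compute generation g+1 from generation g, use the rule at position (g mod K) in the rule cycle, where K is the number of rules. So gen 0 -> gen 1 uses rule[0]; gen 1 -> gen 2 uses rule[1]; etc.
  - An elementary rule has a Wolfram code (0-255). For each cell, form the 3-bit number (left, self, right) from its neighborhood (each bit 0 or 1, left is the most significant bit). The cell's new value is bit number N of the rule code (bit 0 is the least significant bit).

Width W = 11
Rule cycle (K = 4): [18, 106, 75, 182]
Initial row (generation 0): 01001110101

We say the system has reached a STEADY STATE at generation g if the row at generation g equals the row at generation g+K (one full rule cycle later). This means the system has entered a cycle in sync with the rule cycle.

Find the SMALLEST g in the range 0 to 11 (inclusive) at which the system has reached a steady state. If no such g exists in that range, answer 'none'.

Answer: 9

Derivation:
Gen 0: 01001110101
Gen 1 (rule 18): 10110000000
Gen 2 (rule 106): 01110000000
Gen 3 (rule 75): 11010111111
Gen 4 (rule 182): 00111011110
Gen 5 (rule 18): 01000000001
Gen 6 (rule 106): 10000000010
Gen 7 (rule 75): 00111111100
Gen 8 (rule 182): 01011111010
Gen 9 (rule 18): 10000000001
Gen 10 (rule 106): 00000000010
Gen 11 (rule 75): 11111111100
Gen 12 (rule 182): 01111111010
Gen 13 (rule 18): 10000000001
Gen 14 (rule 106): 00000000010
Gen 15 (rule 75): 11111111100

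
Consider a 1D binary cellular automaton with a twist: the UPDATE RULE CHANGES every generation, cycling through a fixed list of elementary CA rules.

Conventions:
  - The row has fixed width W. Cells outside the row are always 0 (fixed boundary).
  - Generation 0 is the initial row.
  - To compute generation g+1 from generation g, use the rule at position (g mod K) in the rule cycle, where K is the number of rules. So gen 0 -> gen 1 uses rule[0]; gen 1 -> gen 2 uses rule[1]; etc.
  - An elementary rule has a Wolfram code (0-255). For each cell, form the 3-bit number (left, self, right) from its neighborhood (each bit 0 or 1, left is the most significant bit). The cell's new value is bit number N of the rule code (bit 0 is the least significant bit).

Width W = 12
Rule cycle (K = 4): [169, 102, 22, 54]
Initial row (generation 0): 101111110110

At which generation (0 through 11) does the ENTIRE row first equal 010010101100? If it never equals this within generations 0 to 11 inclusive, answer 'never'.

Answer: never

Derivation:
Gen 0: 101111110110
Gen 1 (rule 169): 011111101100
Gen 2 (rule 102): 100000110100
Gen 3 (rule 22): 110001000110
Gen 4 (rule 54): 001011101001
Gen 5 (rule 169): 100111010000
Gen 6 (rule 102): 101001110000
Gen 7 (rule 22): 101110001000
Gen 8 (rule 54): 110001011100
Gen 9 (rule 169): 100100111001
Gen 10 (rule 102): 101101001011
Gen 11 (rule 22): 100001111000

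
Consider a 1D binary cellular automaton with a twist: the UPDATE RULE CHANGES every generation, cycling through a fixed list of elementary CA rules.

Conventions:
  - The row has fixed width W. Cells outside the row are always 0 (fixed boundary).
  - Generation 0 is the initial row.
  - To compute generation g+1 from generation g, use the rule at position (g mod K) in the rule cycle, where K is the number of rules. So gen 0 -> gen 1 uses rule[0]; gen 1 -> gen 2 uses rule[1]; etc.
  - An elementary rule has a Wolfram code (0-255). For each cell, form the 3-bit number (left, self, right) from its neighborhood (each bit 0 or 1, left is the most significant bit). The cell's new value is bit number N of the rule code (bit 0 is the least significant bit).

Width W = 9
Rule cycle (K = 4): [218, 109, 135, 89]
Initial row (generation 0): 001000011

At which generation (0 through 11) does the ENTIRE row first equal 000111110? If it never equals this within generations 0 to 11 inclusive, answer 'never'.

Answer: 9

Derivation:
Gen 0: 001000011
Gen 1 (rule 218): 010100111
Gen 2 (rule 109): 011100101
Gen 3 (rule 135): 101001101
Gen 4 (rule 89): 000101100
Gen 5 (rule 218): 001001110
Gen 6 (rule 109): 101001010
Gen 7 (rule 135): 101011010
Gen 8 (rule 89): 000011001
Gen 9 (rule 218): 000111110
Gen 10 (rule 109): 110100010
Gen 11 (rule 135): 000101110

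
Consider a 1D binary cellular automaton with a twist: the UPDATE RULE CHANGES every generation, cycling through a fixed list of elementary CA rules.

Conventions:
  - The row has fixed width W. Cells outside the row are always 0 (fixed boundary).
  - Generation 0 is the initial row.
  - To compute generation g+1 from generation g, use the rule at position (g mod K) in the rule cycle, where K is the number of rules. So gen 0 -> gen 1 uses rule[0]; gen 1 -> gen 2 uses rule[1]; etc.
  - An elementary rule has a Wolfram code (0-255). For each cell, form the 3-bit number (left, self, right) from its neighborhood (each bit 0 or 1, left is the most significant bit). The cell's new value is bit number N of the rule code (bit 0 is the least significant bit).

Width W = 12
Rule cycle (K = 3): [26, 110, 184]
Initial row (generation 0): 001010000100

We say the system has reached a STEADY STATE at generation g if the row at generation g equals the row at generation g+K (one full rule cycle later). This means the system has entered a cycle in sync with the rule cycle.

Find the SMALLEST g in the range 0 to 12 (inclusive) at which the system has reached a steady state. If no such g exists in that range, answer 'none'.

Gen 0: 001010000100
Gen 1 (rule 26): 010001001010
Gen 2 (rule 110): 110011011110
Gen 3 (rule 184): 101010111101
Gen 4 (rule 26): 000000100000
Gen 5 (rule 110): 000001100000
Gen 6 (rule 184): 000001010000
Gen 7 (rule 26): 000010001000
Gen 8 (rule 110): 000110011000
Gen 9 (rule 184): 000101010100
Gen 10 (rule 26): 001000000010
Gen 11 (rule 110): 011000000110
Gen 12 (rule 184): 010100000101
Gen 13 (rule 26): 100010001000
Gen 14 (rule 110): 100110011000
Gen 15 (rule 184): 010101010100

Answer: none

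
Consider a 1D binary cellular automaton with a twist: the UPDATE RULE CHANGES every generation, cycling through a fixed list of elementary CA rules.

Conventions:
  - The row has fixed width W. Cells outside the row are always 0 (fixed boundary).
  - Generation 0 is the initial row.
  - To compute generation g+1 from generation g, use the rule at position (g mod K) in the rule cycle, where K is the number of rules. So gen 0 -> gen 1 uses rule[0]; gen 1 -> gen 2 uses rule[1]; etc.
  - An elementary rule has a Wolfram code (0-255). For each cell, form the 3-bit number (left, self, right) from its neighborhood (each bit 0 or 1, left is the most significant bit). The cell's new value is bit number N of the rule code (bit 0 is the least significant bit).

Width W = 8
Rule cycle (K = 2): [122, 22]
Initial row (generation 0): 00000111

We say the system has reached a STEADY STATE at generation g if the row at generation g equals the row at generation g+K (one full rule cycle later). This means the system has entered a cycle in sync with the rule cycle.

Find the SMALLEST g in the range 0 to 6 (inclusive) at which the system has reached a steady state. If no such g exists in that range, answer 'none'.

Gen 0: 00000111
Gen 1 (rule 122): 00001101
Gen 2 (rule 22): 00010001
Gen 3 (rule 122): 00101010
Gen 4 (rule 22): 01101011
Gen 5 (rule 122): 11110111
Gen 6 (rule 22): 00000000
Gen 7 (rule 122): 00000000
Gen 8 (rule 22): 00000000

Answer: 6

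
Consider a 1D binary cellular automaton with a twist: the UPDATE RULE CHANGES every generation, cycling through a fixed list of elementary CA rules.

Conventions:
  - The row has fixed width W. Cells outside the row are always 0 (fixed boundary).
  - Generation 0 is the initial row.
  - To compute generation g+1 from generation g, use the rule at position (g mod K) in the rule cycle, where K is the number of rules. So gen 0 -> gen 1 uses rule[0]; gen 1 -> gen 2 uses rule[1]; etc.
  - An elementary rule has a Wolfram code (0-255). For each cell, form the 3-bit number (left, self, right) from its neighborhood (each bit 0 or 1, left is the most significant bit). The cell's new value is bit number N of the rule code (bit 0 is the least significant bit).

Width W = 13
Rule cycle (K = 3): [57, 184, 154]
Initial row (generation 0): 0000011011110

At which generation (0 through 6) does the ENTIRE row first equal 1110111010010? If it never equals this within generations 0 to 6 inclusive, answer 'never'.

Gen 0: 0000011011110
Gen 1 (rule 57): 1111010110001
Gen 2 (rule 184): 1110101101000
Gen 3 (rule 154): 1100001000100
Gen 4 (rule 57): 1011100110011
Gen 5 (rule 184): 0111010101010
Gen 6 (rule 154): 1110000000001

Answer: never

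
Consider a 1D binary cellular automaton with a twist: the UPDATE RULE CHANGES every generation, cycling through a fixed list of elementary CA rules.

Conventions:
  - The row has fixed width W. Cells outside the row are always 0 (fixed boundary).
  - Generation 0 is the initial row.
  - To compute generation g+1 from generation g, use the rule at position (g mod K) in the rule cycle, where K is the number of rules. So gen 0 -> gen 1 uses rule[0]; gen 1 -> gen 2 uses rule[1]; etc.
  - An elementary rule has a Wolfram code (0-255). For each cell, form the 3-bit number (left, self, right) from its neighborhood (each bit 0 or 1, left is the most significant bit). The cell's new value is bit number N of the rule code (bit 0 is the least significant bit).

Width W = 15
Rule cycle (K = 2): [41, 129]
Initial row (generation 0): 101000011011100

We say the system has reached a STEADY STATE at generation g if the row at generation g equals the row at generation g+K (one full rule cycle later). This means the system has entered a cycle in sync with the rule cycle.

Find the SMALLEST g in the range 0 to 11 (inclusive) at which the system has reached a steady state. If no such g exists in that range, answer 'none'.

Gen 0: 101000011011100
Gen 1 (rule 41): 010011010110001
Gen 2 (rule 129): 000000000000100
Gen 3 (rule 41): 111111111110001
Gen 4 (rule 129): 011111111100100
Gen 5 (rule 41): 010000000000001
Gen 6 (rule 129): 000111111111100
Gen 7 (rule 41): 110100000000001
Gen 8 (rule 129): 000001111111100
Gen 9 (rule 41): 111101000000001
Gen 10 (rule 129): 011000011111100
Gen 11 (rule 41): 010011010000001
Gen 12 (rule 129): 000000000111100
Gen 13 (rule 41): 111111110100001

Answer: none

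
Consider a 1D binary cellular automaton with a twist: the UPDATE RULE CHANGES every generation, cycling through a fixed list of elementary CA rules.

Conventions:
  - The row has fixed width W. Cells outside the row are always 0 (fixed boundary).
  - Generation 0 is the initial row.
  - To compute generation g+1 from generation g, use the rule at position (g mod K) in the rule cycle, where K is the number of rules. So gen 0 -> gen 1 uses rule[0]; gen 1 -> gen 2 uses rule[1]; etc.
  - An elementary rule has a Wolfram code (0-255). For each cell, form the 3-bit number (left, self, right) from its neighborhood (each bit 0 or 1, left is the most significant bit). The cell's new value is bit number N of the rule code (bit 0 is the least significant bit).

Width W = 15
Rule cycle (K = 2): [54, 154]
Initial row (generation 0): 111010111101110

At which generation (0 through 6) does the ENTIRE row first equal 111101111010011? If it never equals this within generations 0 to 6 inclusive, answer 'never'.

Answer: never

Derivation:
Gen 0: 111010111101110
Gen 1 (rule 54): 000111000010001
Gen 2 (rule 154): 001110100101010
Gen 3 (rule 54): 010001111111111
Gen 4 (rule 154): 101011111111110
Gen 5 (rule 54): 111100000000001
Gen 6 (rule 154): 111010000000010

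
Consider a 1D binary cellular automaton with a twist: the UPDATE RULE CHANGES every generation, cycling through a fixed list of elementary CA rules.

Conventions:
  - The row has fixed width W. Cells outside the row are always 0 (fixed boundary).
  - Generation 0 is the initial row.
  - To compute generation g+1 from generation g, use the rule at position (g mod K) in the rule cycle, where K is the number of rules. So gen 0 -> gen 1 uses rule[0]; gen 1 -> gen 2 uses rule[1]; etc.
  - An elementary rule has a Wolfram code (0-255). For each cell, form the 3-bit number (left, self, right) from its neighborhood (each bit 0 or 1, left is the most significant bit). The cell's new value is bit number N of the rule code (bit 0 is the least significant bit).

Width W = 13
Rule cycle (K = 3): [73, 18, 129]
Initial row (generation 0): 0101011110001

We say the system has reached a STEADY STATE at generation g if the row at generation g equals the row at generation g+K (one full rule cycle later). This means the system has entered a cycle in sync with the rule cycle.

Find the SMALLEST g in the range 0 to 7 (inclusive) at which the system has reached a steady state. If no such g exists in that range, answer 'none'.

Gen 0: 0101011110001
Gen 1 (rule 73): 0000010010100
Gen 2 (rule 18): 0000101100010
Gen 3 (rule 129): 1110000001000
Gen 4 (rule 73): 1010111100011
Gen 5 (rule 18): 0000000010100
Gen 6 (rule 129): 1111111000001
Gen 7 (rule 73): 1000001011100
Gen 8 (rule 18): 0100010000010
Gen 9 (rule 129): 0001000111000
Gen 10 (rule 73): 1100010101011

Answer: none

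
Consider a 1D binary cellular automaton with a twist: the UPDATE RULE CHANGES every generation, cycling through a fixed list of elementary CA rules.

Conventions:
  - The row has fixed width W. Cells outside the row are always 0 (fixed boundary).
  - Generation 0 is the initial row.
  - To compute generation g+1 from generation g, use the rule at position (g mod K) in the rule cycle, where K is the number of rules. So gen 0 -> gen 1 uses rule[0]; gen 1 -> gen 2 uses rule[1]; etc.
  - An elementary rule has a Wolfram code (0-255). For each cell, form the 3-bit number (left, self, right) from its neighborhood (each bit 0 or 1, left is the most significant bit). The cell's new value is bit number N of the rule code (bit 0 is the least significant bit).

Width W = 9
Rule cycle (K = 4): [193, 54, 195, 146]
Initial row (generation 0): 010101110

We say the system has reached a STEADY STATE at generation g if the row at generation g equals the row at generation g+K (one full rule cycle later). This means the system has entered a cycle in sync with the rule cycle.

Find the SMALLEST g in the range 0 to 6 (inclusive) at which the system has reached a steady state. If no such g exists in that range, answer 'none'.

Answer: none

Derivation:
Gen 0: 010101110
Gen 1 (rule 193): 000000110
Gen 2 (rule 54): 000001001
Gen 3 (rule 195): 111110010
Gen 4 (rule 146): 011101101
Gen 5 (rule 193): 001100100
Gen 6 (rule 54): 010011110
Gen 7 (rule 195): 100101110
Gen 8 (rule 146): 011000101
Gen 9 (rule 193): 001010000
Gen 10 (rule 54): 011111000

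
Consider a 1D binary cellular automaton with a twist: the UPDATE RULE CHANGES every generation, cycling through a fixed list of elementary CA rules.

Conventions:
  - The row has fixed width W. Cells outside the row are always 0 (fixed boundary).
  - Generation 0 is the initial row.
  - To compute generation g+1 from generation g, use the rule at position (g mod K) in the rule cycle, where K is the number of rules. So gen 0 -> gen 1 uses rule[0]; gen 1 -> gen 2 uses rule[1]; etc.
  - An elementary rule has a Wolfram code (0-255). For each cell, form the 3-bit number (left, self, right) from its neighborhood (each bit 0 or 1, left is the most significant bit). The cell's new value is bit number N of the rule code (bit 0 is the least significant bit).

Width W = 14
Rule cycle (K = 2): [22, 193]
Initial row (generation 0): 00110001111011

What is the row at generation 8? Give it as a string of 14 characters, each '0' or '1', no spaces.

Answer: 11110001000111

Derivation:
Gen 0: 00110001111011
Gen 1 (rule 22): 01001010000000
Gen 2 (rule 193): 00000000111111
Gen 3 (rule 22): 00000001000000
Gen 4 (rule 193): 11111100011111
Gen 5 (rule 22): 00000010100000
Gen 6 (rule 193): 11111000001111
Gen 7 (rule 22): 00000100010000
Gen 8 (rule 193): 11110001000111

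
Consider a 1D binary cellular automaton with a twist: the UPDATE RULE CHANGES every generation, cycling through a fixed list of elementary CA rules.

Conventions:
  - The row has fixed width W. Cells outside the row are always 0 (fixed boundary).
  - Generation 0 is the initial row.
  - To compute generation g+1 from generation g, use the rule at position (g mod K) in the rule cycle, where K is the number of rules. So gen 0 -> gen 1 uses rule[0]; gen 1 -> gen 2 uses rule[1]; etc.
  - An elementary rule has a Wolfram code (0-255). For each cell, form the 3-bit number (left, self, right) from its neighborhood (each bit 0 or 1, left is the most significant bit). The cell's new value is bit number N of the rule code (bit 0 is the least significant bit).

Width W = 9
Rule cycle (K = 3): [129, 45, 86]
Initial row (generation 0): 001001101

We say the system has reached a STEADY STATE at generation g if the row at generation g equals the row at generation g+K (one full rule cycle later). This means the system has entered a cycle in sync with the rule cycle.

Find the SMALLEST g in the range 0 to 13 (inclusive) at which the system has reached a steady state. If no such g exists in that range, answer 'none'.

Answer: none

Derivation:
Gen 0: 001001101
Gen 1 (rule 129): 100000000
Gen 2 (rule 45): 101111111
Gen 3 (rule 86): 100000001
Gen 4 (rule 129): 001111100
Gen 5 (rule 45): 101000001
Gen 6 (rule 86): 101100011
Gen 7 (rule 129): 000001000
Gen 8 (rule 45): 111101011
Gen 9 (rule 86): 000101001
Gen 10 (rule 129): 110000000
Gen 11 (rule 45): 100111111
Gen 12 (rule 86): 111000001
Gen 13 (rule 129): 010011100
Gen 14 (rule 45): 010010001
Gen 15 (rule 86): 111111011
Gen 16 (rule 129): 011110000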